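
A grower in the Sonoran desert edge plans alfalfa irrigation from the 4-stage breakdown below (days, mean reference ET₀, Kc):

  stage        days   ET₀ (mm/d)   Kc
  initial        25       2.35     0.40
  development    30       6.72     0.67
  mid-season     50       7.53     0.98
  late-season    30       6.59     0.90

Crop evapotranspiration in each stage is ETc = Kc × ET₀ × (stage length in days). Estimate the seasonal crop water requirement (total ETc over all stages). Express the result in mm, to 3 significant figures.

705 mm

initial: 0.40 × 2.35 × 25 = 23.50 mm
development: 0.67 × 6.72 × 30 = 135.07 mm
mid-season: 0.98 × 7.53 × 50 = 368.97 mm
late-season: 0.90 × 6.59 × 30 = 177.93 mm
Seasonal total = 705.47 mm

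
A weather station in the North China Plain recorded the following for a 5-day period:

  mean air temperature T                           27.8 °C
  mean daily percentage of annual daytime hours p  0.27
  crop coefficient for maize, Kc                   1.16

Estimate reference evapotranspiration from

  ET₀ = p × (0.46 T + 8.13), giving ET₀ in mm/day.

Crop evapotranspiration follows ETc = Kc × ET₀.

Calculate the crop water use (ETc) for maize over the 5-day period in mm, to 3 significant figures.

ET₀ = 0.27 × (0.46 × 27.8 + 8.13) = 0.27 × 20.918 = 5.6479 mm/d
ETc = Kc × ET₀ = 1.16 × 5.6479 = 6.5516 mm/d
Over 5 days: 6.5516 × 5 = 32.758 mm

32.8 mm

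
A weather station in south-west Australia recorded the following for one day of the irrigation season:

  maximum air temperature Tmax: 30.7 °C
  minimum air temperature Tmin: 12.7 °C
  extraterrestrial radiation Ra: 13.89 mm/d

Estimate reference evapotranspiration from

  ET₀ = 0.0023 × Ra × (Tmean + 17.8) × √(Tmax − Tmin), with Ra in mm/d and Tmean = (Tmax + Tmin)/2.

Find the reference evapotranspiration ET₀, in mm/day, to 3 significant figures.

5.35 mm/day

Tmean = (30.7 + 12.7)/2 = 21.70 °C
ET₀ = 0.0023 × 13.89 × (21.70 + 17.8) × √18.0 = 0.0023 × 13.89 × 39.50 × 4.2426 = 5.3538 mm/d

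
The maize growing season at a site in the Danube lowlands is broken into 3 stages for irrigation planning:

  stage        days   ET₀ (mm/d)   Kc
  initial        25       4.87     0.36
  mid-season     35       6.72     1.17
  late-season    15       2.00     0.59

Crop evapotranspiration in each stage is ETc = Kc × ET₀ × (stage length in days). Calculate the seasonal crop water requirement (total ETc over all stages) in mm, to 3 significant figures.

initial: 0.36 × 4.87 × 25 = 43.83 mm
mid-season: 1.17 × 6.72 × 35 = 275.18 mm
late-season: 0.59 × 2.00 × 15 = 17.70 mm
Seasonal total = 336.71 mm

337 mm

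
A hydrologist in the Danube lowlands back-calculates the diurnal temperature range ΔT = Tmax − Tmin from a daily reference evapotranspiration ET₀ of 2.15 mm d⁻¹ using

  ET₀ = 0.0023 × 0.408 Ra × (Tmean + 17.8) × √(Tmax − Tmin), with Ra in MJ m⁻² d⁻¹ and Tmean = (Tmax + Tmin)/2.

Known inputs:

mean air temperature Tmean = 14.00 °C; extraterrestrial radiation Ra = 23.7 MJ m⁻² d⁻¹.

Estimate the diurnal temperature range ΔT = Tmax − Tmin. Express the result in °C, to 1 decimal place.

√ΔT = ET₀ / [0.0023 × 0.408 × Ra × (Tmean+17.8)] = 2.15 / (0.0023 × 9.6696 × 31.80) = 3.0400
ΔT = 3.0400² = 9.242 °C

9.2 °C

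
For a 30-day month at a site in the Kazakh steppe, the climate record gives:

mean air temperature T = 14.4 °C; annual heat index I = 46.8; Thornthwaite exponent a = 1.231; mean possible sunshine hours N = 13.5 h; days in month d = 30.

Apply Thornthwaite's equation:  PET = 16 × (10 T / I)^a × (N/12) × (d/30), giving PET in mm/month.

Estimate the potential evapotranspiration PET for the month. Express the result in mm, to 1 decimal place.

10T/I = 10 × 14.4 / 46.8 = 3.0769
(10T/I)^a = 3.0769^1.231 = 3.9890
Uncorrected PET = 16 × 3.9890 = 63.824 mm
Correction = (N/12)(d/30) = (13.5/12)(30/30) = 1.1250
PET = 63.824 × 1.1250 = 71.802 mm/month

71.8 mm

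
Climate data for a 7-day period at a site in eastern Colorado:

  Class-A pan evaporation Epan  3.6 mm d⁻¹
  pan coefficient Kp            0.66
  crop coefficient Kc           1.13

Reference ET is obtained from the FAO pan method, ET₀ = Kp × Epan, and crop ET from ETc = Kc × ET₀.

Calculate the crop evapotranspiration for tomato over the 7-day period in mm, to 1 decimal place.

18.8 mm

ET₀ = 0.66 × 3.6 = 2.3760 mm/d
ETc = Kc × ET₀ = 1.13 × 2.3760 = 2.6849 mm/d
Over 7 days: 2.6849 × 7 = 18.794 mm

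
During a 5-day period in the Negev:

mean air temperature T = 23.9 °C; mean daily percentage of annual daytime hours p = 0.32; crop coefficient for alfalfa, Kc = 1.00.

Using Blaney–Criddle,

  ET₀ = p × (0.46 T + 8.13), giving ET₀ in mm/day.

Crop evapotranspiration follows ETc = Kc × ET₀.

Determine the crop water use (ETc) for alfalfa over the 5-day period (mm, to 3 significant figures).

ET₀ = 0.32 × (0.46 × 23.9 + 8.13) = 0.32 × 19.124 = 6.1197 mm/d
ETc = Kc × ET₀ = 1.00 × 6.1197 = 6.1197 mm/d
Over 5 days: 6.1197 × 5 = 30.599 mm

30.6 mm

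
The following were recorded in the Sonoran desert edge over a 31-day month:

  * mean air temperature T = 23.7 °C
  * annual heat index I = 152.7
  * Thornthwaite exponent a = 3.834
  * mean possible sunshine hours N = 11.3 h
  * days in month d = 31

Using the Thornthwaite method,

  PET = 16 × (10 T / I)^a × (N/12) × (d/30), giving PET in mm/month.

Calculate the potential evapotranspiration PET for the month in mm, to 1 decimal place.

84.0 mm

10T/I = 10 × 23.7 / 152.7 = 1.5521
(10T/I)^a = 1.5521^3.834 = 5.3949
Uncorrected PET = 16 × 5.3949 = 86.318 mm
Correction = (N/12)(d/30) = (11.3/12)(31/30) = 0.9731
PET = 86.318 × 0.9731 = 83.996 mm/month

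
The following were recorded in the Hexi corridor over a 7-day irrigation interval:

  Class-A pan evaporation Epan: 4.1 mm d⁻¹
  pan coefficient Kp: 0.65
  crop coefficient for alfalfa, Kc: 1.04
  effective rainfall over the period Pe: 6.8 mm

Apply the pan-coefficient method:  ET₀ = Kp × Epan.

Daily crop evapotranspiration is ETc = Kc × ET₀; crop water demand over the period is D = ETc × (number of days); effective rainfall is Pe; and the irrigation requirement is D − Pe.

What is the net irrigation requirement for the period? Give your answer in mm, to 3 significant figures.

ET₀ = 0.65 × 4.1 = 2.6650 mm/d
ETc = Kc × ET₀ = 1.04 × 2.6650 = 2.7716 mm/d
Crop demand D = ETc × 7 d = 2.7716 × 7 = 19.401 mm
D − Pe = 19.401 − 6.8 = 12.601 mm

12.6 mm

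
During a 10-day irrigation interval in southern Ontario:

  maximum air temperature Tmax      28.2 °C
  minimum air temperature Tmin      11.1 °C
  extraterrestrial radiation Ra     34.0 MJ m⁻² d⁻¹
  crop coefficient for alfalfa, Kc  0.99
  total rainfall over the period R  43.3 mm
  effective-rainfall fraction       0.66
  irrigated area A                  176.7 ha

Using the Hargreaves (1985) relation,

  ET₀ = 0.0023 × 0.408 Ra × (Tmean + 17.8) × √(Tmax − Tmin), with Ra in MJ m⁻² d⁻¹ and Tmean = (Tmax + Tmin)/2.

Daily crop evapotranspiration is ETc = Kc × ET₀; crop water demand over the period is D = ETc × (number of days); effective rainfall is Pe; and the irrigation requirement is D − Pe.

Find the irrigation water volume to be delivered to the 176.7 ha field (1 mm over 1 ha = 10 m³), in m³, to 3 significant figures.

Tmean = (28.2 + 11.1)/2 = 19.65 °C
0.408 Ra = 0.408 × 34.0 = 13.8720 mm/d equivalent
ET₀ = 0.0023 × 13.8720 × (19.65 + 17.8) × √17.1 = 0.0023 × 13.8720 × 37.45 × 4.1352 = 4.9410 mm/d
ETc = Kc × ET₀ = 0.99 × 4.9410 = 4.8916 mm/d
Crop demand D = ETc × 10 d = 4.8916 × 10 = 48.916 mm
Pe = 0.66 × 43.3 = 28.578 mm
D − Pe = 48.916 − 28.578 = 20.338 mm
Volume = 20.338 mm × 176.7 ha × 10 = 35937.2 m³

35900 m³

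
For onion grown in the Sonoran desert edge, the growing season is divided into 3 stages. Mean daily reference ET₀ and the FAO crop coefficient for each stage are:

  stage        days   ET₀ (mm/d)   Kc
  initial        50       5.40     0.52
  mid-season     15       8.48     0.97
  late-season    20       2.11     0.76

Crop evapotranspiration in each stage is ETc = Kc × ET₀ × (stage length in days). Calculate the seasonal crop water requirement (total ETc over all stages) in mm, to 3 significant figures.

296 mm

initial: 0.52 × 5.40 × 50 = 140.40 mm
mid-season: 0.97 × 8.48 × 15 = 123.38 mm
late-season: 0.76 × 2.11 × 20 = 32.07 mm
Seasonal total = 295.85 mm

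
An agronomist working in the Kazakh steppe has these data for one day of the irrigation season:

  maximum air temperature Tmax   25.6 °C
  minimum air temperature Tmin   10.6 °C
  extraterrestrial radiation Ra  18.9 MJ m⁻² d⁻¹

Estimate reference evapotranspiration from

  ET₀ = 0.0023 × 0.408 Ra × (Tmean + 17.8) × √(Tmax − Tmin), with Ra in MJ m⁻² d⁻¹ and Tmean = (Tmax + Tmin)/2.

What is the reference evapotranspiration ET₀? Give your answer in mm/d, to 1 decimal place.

Tmean = (25.6 + 10.6)/2 = 18.10 °C
0.408 Ra = 0.408 × 18.9 = 7.7112 mm/d equivalent
ET₀ = 0.0023 × 7.7112 × (18.10 + 17.8) × √15.0 = 0.0023 × 7.7112 × 35.90 × 3.8730 = 2.4660 mm/d

2.5 mm/d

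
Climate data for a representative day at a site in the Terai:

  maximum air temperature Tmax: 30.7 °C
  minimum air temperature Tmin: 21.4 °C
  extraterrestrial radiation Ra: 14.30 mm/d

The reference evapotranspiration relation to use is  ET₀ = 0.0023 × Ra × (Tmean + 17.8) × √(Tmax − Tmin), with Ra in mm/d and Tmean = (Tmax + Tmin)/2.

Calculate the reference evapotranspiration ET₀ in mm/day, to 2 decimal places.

Tmean = (30.7 + 21.4)/2 = 26.05 °C
ET₀ = 0.0023 × 14.30 × (26.05 + 17.8) × √9.3 = 0.0023 × 14.30 × 43.85 × 3.0496 = 4.3982 mm/d

4.40 mm/day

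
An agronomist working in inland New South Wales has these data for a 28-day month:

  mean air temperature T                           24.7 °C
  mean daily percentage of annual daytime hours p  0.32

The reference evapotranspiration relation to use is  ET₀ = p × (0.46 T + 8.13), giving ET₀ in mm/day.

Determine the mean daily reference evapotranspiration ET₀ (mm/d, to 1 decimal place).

6.2 mm/d

ET₀ = 0.32 × (0.46 × 24.7 + 8.13) = 0.32 × 19.492 = 6.2374 mm/d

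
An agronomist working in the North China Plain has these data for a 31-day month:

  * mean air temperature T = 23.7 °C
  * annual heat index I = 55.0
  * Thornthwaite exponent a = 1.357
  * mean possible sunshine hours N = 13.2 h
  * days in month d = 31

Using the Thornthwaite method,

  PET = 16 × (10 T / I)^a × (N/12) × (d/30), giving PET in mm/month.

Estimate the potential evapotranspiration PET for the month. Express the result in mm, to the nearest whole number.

10T/I = 10 × 23.7 / 55.0 = 4.3091
(10T/I)^a = 4.3091^1.357 = 7.2588
Uncorrected PET = 16 × 7.2588 = 116.141 mm
Correction = (N/12)(d/30) = (13.2/12)(31/30) = 1.1367
PET = 116.141 × 1.1367 = 132.017 mm/month

132 mm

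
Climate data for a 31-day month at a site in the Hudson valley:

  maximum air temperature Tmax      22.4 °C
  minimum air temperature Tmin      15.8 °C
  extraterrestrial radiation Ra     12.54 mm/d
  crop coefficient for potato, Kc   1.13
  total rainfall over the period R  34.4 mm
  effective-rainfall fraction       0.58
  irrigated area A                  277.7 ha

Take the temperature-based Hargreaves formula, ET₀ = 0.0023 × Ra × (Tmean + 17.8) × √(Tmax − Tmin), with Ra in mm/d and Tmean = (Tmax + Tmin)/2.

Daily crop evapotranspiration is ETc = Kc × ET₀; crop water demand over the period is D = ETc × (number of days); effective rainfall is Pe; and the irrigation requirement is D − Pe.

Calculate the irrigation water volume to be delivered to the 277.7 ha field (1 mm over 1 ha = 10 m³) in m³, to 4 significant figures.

210600 m³

Tmean = (22.4 + 15.8)/2 = 19.10 °C
ET₀ = 0.0023 × 12.54 × (19.10 + 17.8) × √6.6 = 0.0023 × 12.54 × 36.90 × 2.5690 = 2.7341 mm/d
ETc = Kc × ET₀ = 1.13 × 2.7341 = 3.0895 mm/d
Crop demand D = ETc × 31 d = 3.0895 × 31 = 95.775 mm
Pe = 0.58 × 34.4 = 19.952 mm
D − Pe = 95.775 − 19.952 = 75.823 mm
Volume = 75.823 mm × 277.7 ha × 10 = 210560.5 m³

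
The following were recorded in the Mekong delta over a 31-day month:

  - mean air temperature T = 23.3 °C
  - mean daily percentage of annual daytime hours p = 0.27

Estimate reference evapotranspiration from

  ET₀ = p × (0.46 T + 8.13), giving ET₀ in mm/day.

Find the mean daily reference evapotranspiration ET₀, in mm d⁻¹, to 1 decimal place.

5.1 mm d⁻¹

ET₀ = 0.27 × (0.46 × 23.3 + 8.13) = 0.27 × 18.848 = 5.0890 mm/d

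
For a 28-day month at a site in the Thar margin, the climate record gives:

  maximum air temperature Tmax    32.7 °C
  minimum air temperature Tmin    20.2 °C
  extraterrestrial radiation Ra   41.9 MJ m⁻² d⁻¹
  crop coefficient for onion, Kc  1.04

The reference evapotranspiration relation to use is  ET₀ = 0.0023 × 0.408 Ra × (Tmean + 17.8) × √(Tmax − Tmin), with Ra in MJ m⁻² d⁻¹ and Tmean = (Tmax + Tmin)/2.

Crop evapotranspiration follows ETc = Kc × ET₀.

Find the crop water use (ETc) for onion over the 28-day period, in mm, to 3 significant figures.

Tmean = (32.7 + 20.2)/2 = 26.45 °C
0.408 Ra = 0.408 × 41.9 = 17.0952 mm/d equivalent
ET₀ = 0.0023 × 17.0952 × (26.45 + 17.8) × √12.5 = 0.0023 × 17.0952 × 44.25 × 3.5355 = 6.1513 mm/d
ETc = Kc × ET₀ = 1.04 × 6.1513 = 6.3974 mm/d
Over 28 days: 6.3974 × 28 = 179.127 mm

179 mm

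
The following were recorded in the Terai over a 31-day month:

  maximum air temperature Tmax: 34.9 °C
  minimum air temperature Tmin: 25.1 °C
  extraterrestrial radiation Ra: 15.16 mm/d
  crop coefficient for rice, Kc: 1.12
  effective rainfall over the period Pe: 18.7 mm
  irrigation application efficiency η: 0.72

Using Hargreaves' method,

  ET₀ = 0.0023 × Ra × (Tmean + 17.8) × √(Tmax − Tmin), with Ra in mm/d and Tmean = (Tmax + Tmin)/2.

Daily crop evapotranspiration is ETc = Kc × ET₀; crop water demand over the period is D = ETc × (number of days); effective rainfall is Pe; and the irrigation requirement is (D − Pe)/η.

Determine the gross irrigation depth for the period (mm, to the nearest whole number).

226 mm

Tmean = (34.9 + 25.1)/2 = 30.00 °C
ET₀ = 0.0023 × 15.16 × (30.00 + 17.8) × √9.8 = 0.0023 × 15.16 × 47.80 × 3.1305 = 5.2176 mm/d
ETc = Kc × ET₀ = 1.12 × 5.2176 = 5.8437 mm/d
Crop demand D = ETc × 31 d = 5.8437 × 31 = 181.155 mm
D − Pe = 181.155 − 18.7 = 162.455 mm
Gross irrigation = 162.455 / 0.72 = 225.632 mm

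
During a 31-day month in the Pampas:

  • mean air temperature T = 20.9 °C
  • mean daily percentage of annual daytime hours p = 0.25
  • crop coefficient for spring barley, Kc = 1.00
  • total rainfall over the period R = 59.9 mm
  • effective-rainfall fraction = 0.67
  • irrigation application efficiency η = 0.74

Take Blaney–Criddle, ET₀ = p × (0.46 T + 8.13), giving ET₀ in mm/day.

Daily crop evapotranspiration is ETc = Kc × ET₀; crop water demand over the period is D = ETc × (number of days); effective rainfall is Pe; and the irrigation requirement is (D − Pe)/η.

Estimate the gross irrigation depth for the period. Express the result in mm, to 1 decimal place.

ET₀ = 0.25 × (0.46 × 20.9 + 8.13) = 0.25 × 17.744 = 4.4360 mm/d
ETc = Kc × ET₀ = 1.00 × 4.4360 = 4.4360 mm/d
Crop demand D = ETc × 31 d = 4.4360 × 31 = 137.516 mm
Pe = 0.67 × 59.9 = 40.133 mm
D − Pe = 137.516 − 40.133 = 97.383 mm
Gross irrigation = 97.383 / 0.74 = 131.599 mm

131.6 mm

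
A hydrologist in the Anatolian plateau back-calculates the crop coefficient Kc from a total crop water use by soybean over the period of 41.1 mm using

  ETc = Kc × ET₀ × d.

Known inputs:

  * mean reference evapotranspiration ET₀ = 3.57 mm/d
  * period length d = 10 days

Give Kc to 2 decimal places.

ETc = Kc × ET₀ × d  ⇒  Kc = ETc / (ET₀ × d)
Kc = 41.1 / (3.57 × 10) = 41.1 / 35.70 = 1.1513

1.15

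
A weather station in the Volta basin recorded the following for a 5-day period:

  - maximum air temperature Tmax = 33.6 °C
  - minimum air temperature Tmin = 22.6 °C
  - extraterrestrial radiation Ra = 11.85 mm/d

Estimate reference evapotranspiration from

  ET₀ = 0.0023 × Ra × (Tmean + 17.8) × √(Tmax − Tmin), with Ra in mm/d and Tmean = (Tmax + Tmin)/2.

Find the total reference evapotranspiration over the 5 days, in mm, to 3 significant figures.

Tmean = (33.6 + 22.6)/2 = 28.10 °C
ET₀ = 0.0023 × 11.85 × (28.10 + 17.8) × √11.0 = 0.0023 × 11.85 × 45.90 × 3.3166 = 4.1491 mm/d
Over 5 days: 4.1491 × 5 = 20.746 mm

20.7 mm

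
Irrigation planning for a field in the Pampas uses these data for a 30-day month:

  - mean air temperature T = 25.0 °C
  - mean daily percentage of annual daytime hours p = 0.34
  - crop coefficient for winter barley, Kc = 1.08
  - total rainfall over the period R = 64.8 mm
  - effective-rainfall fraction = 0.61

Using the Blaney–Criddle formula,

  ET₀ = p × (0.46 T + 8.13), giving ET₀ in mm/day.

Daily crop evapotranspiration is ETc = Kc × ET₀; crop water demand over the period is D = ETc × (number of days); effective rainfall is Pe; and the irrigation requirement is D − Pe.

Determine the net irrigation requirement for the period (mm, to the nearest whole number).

177 mm

ET₀ = 0.34 × (0.46 × 25.0 + 8.13) = 0.34 × 19.630 = 6.6742 mm/d
ETc = Kc × ET₀ = 1.08 × 6.6742 = 7.2081 mm/d
Crop demand D = ETc × 30 d = 7.2081 × 30 = 216.243 mm
Pe = 0.61 × 64.8 = 39.528 mm
D − Pe = 216.243 − 39.528 = 176.715 mm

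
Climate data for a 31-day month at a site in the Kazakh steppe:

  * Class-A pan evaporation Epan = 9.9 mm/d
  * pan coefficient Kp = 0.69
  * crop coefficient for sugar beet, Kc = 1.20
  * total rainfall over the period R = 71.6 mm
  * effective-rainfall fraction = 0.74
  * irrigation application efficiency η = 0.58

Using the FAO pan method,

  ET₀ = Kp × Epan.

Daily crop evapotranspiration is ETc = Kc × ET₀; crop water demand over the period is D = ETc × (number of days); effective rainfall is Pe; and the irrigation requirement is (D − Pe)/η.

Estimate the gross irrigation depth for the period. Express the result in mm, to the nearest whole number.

347 mm

ET₀ = 0.69 × 9.9 = 6.8310 mm/d
ETc = Kc × ET₀ = 1.20 × 6.8310 = 8.1972 mm/d
Crop demand D = ETc × 31 d = 8.1972 × 31 = 254.113 mm
Pe = 0.74 × 71.6 = 52.984 mm
D − Pe = 254.113 − 52.984 = 201.129 mm
Gross irrigation = 201.129 / 0.58 = 346.774 mm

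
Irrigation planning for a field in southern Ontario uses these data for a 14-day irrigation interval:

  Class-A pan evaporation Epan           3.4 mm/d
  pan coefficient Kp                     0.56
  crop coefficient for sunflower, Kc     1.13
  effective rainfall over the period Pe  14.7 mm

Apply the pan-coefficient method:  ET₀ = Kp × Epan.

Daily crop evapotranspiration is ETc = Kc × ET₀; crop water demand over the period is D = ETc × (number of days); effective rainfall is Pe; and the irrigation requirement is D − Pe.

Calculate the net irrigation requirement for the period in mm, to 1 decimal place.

ET₀ = 0.56 × 3.4 = 1.9040 mm/d
ETc = Kc × ET₀ = 1.13 × 1.9040 = 2.1515 mm/d
Crop demand D = ETc × 14 d = 2.1515 × 14 = 30.121 mm
D − Pe = 30.121 − 14.7 = 15.421 mm

15.4 mm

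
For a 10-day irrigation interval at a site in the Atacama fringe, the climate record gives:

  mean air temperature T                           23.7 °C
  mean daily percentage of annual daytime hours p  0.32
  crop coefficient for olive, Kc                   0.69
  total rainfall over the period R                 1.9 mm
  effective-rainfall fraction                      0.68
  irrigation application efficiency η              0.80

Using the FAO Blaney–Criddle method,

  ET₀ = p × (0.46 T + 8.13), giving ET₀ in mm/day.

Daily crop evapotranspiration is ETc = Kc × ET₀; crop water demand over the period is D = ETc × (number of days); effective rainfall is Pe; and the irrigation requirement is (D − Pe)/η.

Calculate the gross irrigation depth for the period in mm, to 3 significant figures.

ET₀ = 0.32 × (0.46 × 23.7 + 8.13) = 0.32 × 19.032 = 6.0902 mm/d
ETc = Kc × ET₀ = 0.69 × 6.0902 = 4.2022 mm/d
Crop demand D = ETc × 10 d = 4.2022 × 10 = 42.022 mm
Pe = 0.68 × 1.9 = 1.292 mm
D − Pe = 42.022 − 1.292 = 40.730 mm
Gross irrigation = 40.730 / 0.80 = 50.913 mm

50.9 mm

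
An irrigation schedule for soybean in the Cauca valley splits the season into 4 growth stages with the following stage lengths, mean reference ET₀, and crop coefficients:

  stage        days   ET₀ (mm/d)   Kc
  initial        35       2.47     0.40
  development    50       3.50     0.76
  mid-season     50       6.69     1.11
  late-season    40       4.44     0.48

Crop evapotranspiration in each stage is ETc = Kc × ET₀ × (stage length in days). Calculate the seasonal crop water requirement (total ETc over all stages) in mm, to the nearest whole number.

initial: 0.40 × 2.47 × 35 = 34.58 mm
development: 0.76 × 3.50 × 50 = 133.00 mm
mid-season: 1.11 × 6.69 × 50 = 371.30 mm
late-season: 0.48 × 4.44 × 40 = 85.25 mm
Seasonal total = 624.13 mm

624 mm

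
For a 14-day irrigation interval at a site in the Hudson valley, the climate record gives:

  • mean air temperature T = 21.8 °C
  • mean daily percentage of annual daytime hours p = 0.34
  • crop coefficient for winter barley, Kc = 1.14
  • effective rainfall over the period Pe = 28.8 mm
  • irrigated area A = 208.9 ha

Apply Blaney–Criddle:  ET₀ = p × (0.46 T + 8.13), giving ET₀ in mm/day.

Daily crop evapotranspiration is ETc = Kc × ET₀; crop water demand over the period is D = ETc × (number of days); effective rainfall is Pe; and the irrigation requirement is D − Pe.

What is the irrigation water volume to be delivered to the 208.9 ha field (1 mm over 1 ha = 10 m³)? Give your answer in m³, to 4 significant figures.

145700 m³

ET₀ = 0.34 × (0.46 × 21.8 + 8.13) = 0.34 × 18.158 = 6.1737 mm/d
ETc = Kc × ET₀ = 1.14 × 6.1737 = 7.0380 mm/d
Crop demand D = ETc × 14 d = 7.0380 × 14 = 98.532 mm
D − Pe = 98.532 − 28.8 = 69.732 mm
Volume = 69.732 mm × 208.9 ha × 10 = 145670.1 m³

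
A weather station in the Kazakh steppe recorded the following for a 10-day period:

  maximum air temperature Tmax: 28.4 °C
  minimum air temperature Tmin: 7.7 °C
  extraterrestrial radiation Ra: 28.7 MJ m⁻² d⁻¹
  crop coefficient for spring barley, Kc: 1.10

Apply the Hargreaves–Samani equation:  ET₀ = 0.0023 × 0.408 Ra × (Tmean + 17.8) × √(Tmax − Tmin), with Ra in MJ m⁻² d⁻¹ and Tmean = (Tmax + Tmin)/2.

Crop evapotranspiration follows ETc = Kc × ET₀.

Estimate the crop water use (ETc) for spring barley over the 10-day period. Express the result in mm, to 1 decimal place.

Tmean = (28.4 + 7.7)/2 = 18.05 °C
0.408 Ra = 0.408 × 28.7 = 11.7096 mm/d equivalent
ET₀ = 0.0023 × 11.7096 × (18.05 + 17.8) × √20.7 = 0.0023 × 11.7096 × 35.85 × 4.5497 = 4.3928 mm/d
ETc = Kc × ET₀ = 1.10 × 4.3928 = 4.8321 mm/d
Over 10 days: 4.8321 × 10 = 48.321 mm

48.3 mm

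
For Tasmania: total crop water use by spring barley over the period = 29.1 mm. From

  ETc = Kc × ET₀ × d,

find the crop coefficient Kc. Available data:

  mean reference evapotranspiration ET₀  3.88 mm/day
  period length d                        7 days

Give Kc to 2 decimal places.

1.07

ETc = Kc × ET₀ × d  ⇒  Kc = ETc / (ET₀ × d)
Kc = 29.1 / (3.88 × 7) = 29.1 / 27.16 = 1.0714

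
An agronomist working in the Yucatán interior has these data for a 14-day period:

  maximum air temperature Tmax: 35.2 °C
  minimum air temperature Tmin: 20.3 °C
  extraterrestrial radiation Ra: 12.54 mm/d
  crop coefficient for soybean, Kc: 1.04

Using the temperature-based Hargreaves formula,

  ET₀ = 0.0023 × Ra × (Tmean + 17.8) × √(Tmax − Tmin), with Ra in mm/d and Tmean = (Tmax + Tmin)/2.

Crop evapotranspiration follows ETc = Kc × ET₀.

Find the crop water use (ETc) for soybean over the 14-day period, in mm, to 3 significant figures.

73.8 mm

Tmean = (35.2 + 20.3)/2 = 27.75 °C
ET₀ = 0.0023 × 12.54 × (27.75 + 17.8) × √14.9 = 0.0023 × 12.54 × 45.55 × 3.8601 = 5.0712 mm/d
ETc = Kc × ET₀ = 1.04 × 5.0712 = 5.2740 mm/d
Over 14 days: 5.2740 × 14 = 73.836 mm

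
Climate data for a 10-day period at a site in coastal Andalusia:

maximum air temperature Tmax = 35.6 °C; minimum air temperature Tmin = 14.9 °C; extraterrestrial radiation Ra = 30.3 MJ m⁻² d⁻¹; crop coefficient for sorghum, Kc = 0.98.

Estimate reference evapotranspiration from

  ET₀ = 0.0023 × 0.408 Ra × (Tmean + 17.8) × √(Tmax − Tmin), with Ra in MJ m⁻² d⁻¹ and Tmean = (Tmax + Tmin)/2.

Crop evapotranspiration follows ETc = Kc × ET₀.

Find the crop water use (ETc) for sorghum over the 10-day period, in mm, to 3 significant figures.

Tmean = (35.6 + 14.9)/2 = 25.25 °C
0.408 Ra = 0.408 × 30.3 = 12.3624 mm/d equivalent
ET₀ = 0.0023 × 12.3624 × (25.25 + 17.8) × √20.7 = 0.0023 × 12.3624 × 43.05 × 4.5497 = 5.5691 mm/d
ETc = Kc × ET₀ = 0.98 × 5.5691 = 5.4577 mm/d
Over 10 days: 5.4577 × 10 = 54.577 mm

54.6 mm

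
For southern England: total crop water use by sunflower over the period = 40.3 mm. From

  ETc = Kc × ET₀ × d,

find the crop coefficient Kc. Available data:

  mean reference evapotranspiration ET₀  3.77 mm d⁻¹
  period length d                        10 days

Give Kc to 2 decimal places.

ETc = Kc × ET₀ × d  ⇒  Kc = ETc / (ET₀ × d)
Kc = 40.3 / (3.77 × 10) = 40.3 / 37.70 = 1.0690

1.07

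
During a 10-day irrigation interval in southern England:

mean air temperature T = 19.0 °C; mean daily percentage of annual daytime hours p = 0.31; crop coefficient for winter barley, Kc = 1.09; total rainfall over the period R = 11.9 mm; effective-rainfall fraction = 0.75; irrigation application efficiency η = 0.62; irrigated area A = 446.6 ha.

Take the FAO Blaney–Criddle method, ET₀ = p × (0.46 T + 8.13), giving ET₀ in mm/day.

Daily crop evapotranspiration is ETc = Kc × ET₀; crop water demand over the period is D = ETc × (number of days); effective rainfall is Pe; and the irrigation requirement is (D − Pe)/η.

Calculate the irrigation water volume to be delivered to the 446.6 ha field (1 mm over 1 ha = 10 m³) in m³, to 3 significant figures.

346000 m³

ET₀ = 0.31 × (0.46 × 19.0 + 8.13) = 0.31 × 16.870 = 5.2297 mm/d
ETc = Kc × ET₀ = 1.09 × 5.2297 = 5.7004 mm/d
Crop demand D = ETc × 10 d = 5.7004 × 10 = 57.004 mm
Pe = 0.75 × 11.9 = 8.925 mm
D − Pe = 57.004 − 8.925 = 48.079 mm
Gross irrigation = 48.079 / 0.62 = 77.547 mm
Volume = 77.547 mm × 446.6 ha × 10 = 346324.9 m³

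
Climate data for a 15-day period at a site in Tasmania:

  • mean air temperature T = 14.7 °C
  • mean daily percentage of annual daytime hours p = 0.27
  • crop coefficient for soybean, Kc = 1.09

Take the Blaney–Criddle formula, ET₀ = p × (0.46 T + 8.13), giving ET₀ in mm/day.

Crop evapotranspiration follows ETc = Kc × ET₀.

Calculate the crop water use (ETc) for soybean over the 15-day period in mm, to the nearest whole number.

ET₀ = 0.27 × (0.46 × 14.7 + 8.13) = 0.27 × 14.892 = 4.0208 mm/d
ETc = Kc × ET₀ = 1.09 × 4.0208 = 4.3827 mm/d
Over 15 days: 4.3827 × 15 = 65.741 mm

66 mm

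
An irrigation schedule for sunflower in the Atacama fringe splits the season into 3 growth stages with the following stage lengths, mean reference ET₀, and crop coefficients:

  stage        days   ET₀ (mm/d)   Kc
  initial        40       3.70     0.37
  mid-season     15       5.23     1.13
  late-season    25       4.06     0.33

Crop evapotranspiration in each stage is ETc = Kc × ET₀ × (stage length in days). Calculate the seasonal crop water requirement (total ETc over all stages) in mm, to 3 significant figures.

177 mm

initial: 0.37 × 3.70 × 40 = 54.76 mm
mid-season: 1.13 × 5.23 × 15 = 88.65 mm
late-season: 0.33 × 4.06 × 25 = 33.50 mm
Seasonal total = 176.91 mm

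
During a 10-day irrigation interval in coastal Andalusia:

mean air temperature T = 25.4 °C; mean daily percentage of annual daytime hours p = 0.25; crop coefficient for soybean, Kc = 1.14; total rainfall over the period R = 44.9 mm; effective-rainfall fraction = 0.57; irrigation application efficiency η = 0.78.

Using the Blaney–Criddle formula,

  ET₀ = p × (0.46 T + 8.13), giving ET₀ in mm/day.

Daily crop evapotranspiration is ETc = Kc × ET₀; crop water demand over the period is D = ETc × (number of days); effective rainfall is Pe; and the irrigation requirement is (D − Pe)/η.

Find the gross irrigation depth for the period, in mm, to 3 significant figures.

39.6 mm

ET₀ = 0.25 × (0.46 × 25.4 + 8.13) = 0.25 × 19.814 = 4.9535 mm/d
ETc = Kc × ET₀ = 1.14 × 4.9535 = 5.6470 mm/d
Crop demand D = ETc × 10 d = 5.6470 × 10 = 56.470 mm
Pe = 0.57 × 44.9 = 25.593 mm
D − Pe = 56.470 − 25.593 = 30.877 mm
Gross irrigation = 30.877 / 0.78 = 39.586 mm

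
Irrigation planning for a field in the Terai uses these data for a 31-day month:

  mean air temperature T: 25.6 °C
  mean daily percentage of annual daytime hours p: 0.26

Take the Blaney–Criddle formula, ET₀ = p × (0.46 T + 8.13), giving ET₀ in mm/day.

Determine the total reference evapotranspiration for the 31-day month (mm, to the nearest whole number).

ET₀ = 0.26 × (0.46 × 25.6 + 8.13) = 0.26 × 19.906 = 5.1756 mm/d
Monthly total = 5.1756 × 31 = 160.444 mm

160 mm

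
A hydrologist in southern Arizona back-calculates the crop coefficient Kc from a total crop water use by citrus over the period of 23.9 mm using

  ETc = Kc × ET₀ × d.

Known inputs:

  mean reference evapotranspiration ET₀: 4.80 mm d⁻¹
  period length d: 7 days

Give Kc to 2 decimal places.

0.71

ETc = Kc × ET₀ × d  ⇒  Kc = ETc / (ET₀ × d)
Kc = 23.9 / (4.80 × 7) = 23.9 / 33.60 = 0.7113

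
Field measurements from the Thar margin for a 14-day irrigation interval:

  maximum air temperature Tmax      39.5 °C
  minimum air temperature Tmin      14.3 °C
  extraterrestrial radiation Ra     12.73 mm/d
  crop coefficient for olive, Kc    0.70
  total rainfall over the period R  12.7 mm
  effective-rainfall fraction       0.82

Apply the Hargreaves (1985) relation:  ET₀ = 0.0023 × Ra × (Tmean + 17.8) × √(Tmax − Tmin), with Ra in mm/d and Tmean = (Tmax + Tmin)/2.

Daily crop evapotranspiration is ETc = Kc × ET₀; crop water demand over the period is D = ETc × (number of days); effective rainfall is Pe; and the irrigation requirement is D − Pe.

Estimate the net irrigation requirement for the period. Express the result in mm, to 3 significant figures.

54.0 mm

Tmean = (39.5 + 14.3)/2 = 26.90 °C
ET₀ = 0.0023 × 12.73 × (26.90 + 17.8) × √25.2 = 0.0023 × 12.73 × 44.70 × 5.0200 = 6.5700 mm/d
ETc = Kc × ET₀ = 0.70 × 6.5700 = 4.5990 mm/d
Crop demand D = ETc × 14 d = 4.5990 × 14 = 64.386 mm
Pe = 0.82 × 12.7 = 10.414 mm
D − Pe = 64.386 − 10.414 = 53.972 mm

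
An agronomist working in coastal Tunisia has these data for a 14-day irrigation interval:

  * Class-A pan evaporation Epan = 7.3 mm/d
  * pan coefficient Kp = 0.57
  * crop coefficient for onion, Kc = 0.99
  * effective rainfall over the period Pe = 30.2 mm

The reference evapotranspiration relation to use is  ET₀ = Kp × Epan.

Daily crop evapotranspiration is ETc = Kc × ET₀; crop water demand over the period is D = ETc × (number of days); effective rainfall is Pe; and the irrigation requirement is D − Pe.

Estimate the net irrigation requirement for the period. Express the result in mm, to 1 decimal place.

ET₀ = 0.57 × 7.3 = 4.1610 mm/d
ETc = Kc × ET₀ = 0.99 × 4.1610 = 4.1194 mm/d
Crop demand D = ETc × 14 d = 4.1194 × 14 = 57.672 mm
D − Pe = 57.672 − 30.2 = 27.472 mm

27.5 mm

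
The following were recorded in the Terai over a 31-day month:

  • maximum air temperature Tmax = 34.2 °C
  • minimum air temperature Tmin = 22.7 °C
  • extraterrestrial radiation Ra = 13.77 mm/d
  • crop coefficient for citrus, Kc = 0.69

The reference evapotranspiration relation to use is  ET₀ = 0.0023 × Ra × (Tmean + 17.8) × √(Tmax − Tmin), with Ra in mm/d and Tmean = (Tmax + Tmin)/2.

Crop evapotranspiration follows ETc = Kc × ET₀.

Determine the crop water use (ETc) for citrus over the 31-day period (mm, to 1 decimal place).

106.3 mm

Tmean = (34.2 + 22.7)/2 = 28.45 °C
ET₀ = 0.0023 × 13.77 × (28.45 + 17.8) × √11.5 = 0.0023 × 13.77 × 46.25 × 3.3912 = 4.9674 mm/d
ETc = Kc × ET₀ = 0.69 × 4.9674 = 3.4275 mm/d
Over 31 days: 3.4275 × 31 = 106.253 mm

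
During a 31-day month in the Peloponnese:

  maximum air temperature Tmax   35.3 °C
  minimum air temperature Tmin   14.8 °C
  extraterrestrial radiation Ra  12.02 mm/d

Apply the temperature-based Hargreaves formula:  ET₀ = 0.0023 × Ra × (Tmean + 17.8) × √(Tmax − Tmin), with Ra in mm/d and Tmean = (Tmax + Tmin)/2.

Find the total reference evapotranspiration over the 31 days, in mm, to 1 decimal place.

Tmean = (35.3 + 14.8)/2 = 25.05 °C
ET₀ = 0.0023 × 12.02 × (25.05 + 17.8) × √20.5 = 0.0023 × 12.02 × 42.85 × 4.5277 = 5.3637 mm/d
Over 31 days: 5.3637 × 31 = 166.275 mm

166.3 mm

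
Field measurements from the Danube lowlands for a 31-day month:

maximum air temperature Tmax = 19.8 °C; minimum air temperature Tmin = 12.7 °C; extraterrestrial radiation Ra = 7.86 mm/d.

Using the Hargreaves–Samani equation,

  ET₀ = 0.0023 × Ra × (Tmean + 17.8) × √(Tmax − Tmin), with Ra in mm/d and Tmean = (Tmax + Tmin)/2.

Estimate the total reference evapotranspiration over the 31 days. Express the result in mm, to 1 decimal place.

50.8 mm

Tmean = (19.8 + 12.7)/2 = 16.25 °C
ET₀ = 0.0023 × 7.86 × (16.25 + 17.8) × √7.1 = 0.0023 × 7.86 × 34.05 × 2.6646 = 1.6402 mm/d
Over 31 days: 1.6402 × 31 = 50.846 mm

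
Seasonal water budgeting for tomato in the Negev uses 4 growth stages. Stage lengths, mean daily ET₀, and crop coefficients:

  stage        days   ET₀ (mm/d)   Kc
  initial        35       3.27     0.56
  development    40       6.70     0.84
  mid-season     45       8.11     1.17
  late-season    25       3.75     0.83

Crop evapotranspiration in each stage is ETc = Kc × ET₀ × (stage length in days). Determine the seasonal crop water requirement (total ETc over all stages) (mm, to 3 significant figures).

initial: 0.56 × 3.27 × 35 = 64.09 mm
development: 0.84 × 6.70 × 40 = 225.12 mm
mid-season: 1.17 × 8.11 × 45 = 426.99 mm
late-season: 0.83 × 3.75 × 25 = 77.81 mm
Seasonal total = 794.01 mm

794 mm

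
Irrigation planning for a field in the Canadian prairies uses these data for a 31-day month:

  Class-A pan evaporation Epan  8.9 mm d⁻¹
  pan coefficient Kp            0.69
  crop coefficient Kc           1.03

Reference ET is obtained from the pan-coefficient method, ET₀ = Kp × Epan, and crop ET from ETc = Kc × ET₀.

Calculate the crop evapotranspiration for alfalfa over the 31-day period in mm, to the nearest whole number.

ET₀ = 0.69 × 8.9 = 6.1410 mm/d
ETc = Kc × ET₀ = 1.03 × 6.1410 = 6.3252 mm/d
Over 31 days: 6.3252 × 31 = 196.081 mm

196 mm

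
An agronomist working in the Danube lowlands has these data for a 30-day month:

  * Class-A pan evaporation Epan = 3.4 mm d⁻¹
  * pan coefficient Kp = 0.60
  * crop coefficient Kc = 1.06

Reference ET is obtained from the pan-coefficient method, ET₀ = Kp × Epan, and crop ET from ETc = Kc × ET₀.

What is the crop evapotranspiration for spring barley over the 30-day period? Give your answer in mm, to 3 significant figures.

64.9 mm

ET₀ = 0.60 × 3.4 = 2.0400 mm/d
ETc = Kc × ET₀ = 1.06 × 2.0400 = 2.1624 mm/d
Over 30 days: 2.1624 × 30 = 64.872 mm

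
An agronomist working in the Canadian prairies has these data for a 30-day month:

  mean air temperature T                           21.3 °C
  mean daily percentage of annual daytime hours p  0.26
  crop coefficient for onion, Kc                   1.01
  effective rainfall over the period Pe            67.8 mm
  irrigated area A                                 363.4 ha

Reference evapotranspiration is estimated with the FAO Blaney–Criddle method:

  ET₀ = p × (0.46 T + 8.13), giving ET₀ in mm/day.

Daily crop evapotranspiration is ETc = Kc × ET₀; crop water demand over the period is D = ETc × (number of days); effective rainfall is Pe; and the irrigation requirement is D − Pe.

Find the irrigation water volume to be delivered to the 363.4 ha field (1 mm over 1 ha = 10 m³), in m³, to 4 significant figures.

ET₀ = 0.26 × (0.46 × 21.3 + 8.13) = 0.26 × 17.928 = 4.6613 mm/d
ETc = Kc × ET₀ = 1.01 × 4.6613 = 4.7079 mm/d
Crop demand D = ETc × 30 d = 4.7079 × 30 = 141.237 mm
D − Pe = 141.237 − 67.8 = 73.437 mm
Volume = 73.437 mm × 363.4 ha × 10 = 266870.1 m³

266900 m³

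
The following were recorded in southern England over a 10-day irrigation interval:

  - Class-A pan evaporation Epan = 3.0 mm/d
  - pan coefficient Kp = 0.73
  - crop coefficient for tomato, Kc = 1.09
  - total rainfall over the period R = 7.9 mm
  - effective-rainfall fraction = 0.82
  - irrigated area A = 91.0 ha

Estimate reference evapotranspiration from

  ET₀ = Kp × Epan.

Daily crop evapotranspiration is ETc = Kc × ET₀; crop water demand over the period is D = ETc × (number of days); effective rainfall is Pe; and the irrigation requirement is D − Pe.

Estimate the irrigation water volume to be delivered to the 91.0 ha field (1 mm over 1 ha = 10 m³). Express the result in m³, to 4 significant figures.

15830 m³

ET₀ = 0.73 × 3.0 = 2.1900 mm/d
ETc = Kc × ET₀ = 1.09 × 2.1900 = 2.3871 mm/d
Crop demand D = ETc × 10 d = 2.3871 × 10 = 23.871 mm
Pe = 0.82 × 7.9 = 6.478 mm
D − Pe = 23.871 − 6.478 = 17.393 mm
Volume = 17.393 mm × 91.0 ha × 10 = 15827.6 m³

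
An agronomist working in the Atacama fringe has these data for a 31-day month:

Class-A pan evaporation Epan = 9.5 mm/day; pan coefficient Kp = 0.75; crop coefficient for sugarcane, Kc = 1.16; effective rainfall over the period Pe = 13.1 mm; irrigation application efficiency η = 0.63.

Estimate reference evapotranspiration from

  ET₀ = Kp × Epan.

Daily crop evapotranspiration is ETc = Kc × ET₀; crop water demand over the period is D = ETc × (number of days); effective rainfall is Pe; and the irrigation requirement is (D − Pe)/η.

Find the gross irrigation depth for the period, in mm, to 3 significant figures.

386 mm

ET₀ = 0.75 × 9.5 = 7.1250 mm/d
ETc = Kc × ET₀ = 1.16 × 7.1250 = 8.2650 mm/d
Crop demand D = ETc × 31 d = 8.2650 × 31 = 256.215 mm
D − Pe = 256.215 − 13.1 = 243.115 mm
Gross irrigation = 243.115 / 0.63 = 385.897 mm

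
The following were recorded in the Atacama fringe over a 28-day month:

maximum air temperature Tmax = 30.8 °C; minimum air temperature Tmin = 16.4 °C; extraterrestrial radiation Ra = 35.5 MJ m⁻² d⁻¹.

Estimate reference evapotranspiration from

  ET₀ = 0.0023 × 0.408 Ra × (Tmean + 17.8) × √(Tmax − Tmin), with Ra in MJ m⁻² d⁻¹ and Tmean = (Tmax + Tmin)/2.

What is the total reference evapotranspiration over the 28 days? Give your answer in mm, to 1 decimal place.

Tmean = (30.8 + 16.4)/2 = 23.60 °C
0.408 Ra = 0.408 × 35.5 = 14.4840 mm/d equivalent
ET₀ = 0.0023 × 14.4840 × (23.60 + 17.8) × √14.4 = 0.0023 × 14.4840 × 41.40 × 3.7947 = 5.2335 mm/d
Over 28 days: 5.2335 × 28 = 146.538 mm

146.5 mm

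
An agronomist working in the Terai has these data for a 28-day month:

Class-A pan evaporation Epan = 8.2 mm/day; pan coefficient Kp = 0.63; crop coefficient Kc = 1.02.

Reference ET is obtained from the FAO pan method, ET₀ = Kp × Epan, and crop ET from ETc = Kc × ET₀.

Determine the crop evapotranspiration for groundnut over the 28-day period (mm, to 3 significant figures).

148 mm

ET₀ = 0.63 × 8.2 = 5.1660 mm/d
ETc = Kc × ET₀ = 1.02 × 5.1660 = 5.2693 mm/d
Over 28 days: 5.2693 × 28 = 147.540 mm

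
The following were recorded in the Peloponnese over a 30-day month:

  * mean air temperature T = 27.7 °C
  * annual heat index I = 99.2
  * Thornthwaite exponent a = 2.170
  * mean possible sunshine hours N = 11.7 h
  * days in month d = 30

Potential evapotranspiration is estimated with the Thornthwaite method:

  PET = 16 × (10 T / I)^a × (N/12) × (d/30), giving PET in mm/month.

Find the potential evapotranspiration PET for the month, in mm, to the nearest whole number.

145 mm

10T/I = 10 × 27.7 / 99.2 = 2.7923
(10T/I)^a = 2.7923^2.170 = 9.2841
Uncorrected PET = 16 × 9.2841 = 148.546 mm
Correction = (N/12)(d/30) = (11.7/12)(30/30) = 0.9750
PET = 148.546 × 0.9750 = 144.832 mm/month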